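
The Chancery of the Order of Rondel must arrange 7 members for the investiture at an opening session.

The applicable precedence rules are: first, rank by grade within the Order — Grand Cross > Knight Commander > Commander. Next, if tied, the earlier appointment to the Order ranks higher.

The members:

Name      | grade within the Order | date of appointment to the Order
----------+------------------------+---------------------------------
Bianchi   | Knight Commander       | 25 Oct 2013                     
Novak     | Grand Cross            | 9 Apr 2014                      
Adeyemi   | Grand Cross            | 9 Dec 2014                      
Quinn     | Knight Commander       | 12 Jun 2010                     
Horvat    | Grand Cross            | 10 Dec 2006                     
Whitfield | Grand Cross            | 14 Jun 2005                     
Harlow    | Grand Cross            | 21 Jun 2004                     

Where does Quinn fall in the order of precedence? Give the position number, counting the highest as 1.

By grade within the Order: Harlow, Whitfield, Horvat, Novak and Adeyemi (Grand Cross); then Quinn and Bianchi (Knight Commander).
Among Harlow, Whitfield, Horvat, Novak and Adeyemi, by date of appointment to the Order (earlier first): Harlow (21 Jun 2004) before Whitfield (14 Jun 2005) before Horvat (10 Dec 2006) before Novak (9 Apr 2014) before Adeyemi (9 Dec 2014).
Among Quinn and Bianchi, by date of appointment to the Order (earlier first): Quinn (12 Jun 2010) before Bianchi (25 Oct 2013).
Order: Harlow, Whitfield, Horvat, Novak, Adeyemi, Quinn, Bianchi. So position 6.

6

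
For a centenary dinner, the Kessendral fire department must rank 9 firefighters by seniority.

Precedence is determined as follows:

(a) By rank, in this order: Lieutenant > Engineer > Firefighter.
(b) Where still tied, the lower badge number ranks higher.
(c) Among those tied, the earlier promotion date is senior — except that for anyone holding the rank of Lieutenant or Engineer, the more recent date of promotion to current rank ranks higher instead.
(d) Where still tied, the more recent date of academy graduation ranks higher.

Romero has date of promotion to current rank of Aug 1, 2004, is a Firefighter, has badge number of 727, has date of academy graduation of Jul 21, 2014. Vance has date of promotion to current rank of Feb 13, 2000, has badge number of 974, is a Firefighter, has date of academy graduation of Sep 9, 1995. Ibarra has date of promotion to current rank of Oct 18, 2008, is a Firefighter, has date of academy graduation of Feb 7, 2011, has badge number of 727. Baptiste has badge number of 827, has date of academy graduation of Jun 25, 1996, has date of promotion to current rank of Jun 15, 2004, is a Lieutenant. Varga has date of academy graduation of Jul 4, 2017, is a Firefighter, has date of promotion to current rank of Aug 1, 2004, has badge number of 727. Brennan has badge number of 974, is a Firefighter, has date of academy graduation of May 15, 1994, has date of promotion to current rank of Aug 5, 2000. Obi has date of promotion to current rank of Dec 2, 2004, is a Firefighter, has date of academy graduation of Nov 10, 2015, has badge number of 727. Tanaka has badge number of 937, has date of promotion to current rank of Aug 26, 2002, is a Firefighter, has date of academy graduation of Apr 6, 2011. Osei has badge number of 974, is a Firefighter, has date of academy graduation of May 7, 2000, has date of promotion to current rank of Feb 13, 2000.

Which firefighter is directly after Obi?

Ibarra

By rank: Baptiste (Lieutenant); then Varga, Romero, Obi, Ibarra, Tanaka, Osei, Vance and Brennan (Firefighter).
Among Varga, Romero, Obi, Ibarra, Tanaka, Osei, Vance and Brennan, by badge number (lower first): Varga, Romero, Obi and Ibarra (727) before Tanaka (937) before Osei, Vance and Brennan (974).
Among Varga, Romero, Obi and Ibarra, by date of promotion to current rank (earlier first): Varga and Romero (Aug 1, 2004) before Obi (Dec 2, 2004) before Ibarra (Oct 18, 2008).
Among Varga and Romero, by date of academy graduation (later first): Varga (Jul 4, 2017) before Romero (Jul 21, 2014).
Among Osei, Vance and Brennan, by date of promotion to current rank (earlier first): Osei and Vance (Feb 13, 2000) before Brennan (Aug 5, 2000).
Among Osei and Vance, by date of academy graduation (later first): Osei (May 7, 2000) before Vance (Sep 9, 1995).
Order: Baptiste, Varga, Romero, Obi, Ibarra, Tanaka, Osei, Vance, Brennan.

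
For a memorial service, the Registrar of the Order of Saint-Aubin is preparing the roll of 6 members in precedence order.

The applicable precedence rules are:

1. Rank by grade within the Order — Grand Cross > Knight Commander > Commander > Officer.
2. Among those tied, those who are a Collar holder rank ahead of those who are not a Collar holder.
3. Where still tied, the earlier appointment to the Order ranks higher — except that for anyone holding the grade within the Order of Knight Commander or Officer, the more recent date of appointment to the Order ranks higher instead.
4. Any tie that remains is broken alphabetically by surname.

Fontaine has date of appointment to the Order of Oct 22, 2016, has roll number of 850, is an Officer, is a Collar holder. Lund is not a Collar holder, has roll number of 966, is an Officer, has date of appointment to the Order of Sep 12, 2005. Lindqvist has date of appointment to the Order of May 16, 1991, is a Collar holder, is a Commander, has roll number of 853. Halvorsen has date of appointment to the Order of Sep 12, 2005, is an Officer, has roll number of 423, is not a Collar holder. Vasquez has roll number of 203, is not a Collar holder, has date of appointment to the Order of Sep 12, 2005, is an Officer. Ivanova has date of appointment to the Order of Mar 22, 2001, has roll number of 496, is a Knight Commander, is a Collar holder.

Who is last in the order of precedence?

Vasquez

By grade within the Order: Ivanova (Knight Commander); then Lindqvist (Commander); then Fontaine, Halvorsen, Lund and Vasquez (Officer).
Among Fontaine, Halvorsen, Lund and Vasquez, a Collar holder before not a Collar holder: Fontaine (a Collar holder) before Halvorsen, Lund and Vasquez (not a Collar holder).
Halvorsen, Lund and Vasquez all have date of appointment to the Order Sep 12, 2005, so the next rule applies.
Among Halvorsen, Lund and Vasquez, alphabetically by surname: Halvorsen before Lund before Vasquez.
Order: Ivanova, Lindqvist, Fontaine, Halvorsen, Lund, Vasquez.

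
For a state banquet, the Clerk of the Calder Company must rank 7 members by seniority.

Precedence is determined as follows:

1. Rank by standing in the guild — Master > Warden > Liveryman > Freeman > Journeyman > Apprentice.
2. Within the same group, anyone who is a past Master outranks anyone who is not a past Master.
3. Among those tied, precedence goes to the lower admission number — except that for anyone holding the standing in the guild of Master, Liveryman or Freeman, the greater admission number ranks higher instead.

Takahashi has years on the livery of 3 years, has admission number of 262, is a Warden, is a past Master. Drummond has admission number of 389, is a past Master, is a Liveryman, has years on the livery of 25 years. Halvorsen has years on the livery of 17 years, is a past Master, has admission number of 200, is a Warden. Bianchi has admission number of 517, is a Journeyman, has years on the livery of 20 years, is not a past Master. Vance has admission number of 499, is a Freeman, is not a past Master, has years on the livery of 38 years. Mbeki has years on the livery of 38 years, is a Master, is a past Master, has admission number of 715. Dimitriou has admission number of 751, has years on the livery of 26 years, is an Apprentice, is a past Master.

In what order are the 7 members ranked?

Mbeki, Halvorsen, Takahashi, Drummond, Vance, Bianchi, Dimitriou

By standing in the guild: Mbeki (Master); then Halvorsen and Takahashi (Warden); then Drummond (Liveryman); then Vance (Freeman); then Bianchi (Journeyman); then Dimitriou (Apprentice).
Halvorsen and Takahashi are each a past Master, so the next rule applies.
Among Halvorsen and Takahashi, by admission number (lower first): Halvorsen (200) before Takahashi (262).
Full order: Mbeki, Halvorsen, Takahashi, Drummond, Vance, Bianchi, Dimitriou.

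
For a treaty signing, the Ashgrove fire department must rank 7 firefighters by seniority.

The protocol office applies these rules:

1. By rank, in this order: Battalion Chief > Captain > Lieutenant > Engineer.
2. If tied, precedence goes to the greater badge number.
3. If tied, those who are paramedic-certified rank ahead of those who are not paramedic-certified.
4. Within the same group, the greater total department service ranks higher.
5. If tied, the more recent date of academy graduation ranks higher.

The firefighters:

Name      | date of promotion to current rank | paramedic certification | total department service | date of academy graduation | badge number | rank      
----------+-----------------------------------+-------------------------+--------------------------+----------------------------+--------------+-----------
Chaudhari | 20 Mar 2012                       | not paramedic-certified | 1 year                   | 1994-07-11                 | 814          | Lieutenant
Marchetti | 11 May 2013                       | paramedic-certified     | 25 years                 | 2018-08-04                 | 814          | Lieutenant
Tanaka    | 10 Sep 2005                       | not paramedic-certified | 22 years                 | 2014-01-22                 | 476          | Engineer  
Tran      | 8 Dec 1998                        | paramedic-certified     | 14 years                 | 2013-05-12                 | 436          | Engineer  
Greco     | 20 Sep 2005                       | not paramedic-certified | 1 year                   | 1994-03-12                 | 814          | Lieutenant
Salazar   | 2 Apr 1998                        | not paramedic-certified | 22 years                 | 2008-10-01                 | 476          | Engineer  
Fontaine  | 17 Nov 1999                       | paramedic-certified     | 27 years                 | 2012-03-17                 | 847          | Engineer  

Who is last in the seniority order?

By rank: Marchetti, Chaudhari and Greco (Lieutenant); then Fontaine, Tanaka, Salazar and Tran (Engineer).
Marchetti, Chaudhari and Greco all have badge number 814, so the next rule applies.
Among Marchetti, Chaudhari and Greco, paramedic-certified before not paramedic-certified: Marchetti (paramedic-certified) before Chaudhari and Greco (not paramedic-certified).
Chaudhari and Greco both have total department service 1 year, so the next rule applies.
Among Chaudhari and Greco, by date of academy graduation (later first): Chaudhari (1994-07-11) before Greco (1994-03-12).
Among Fontaine, Tanaka, Salazar and Tran, by badge number (higher first): Fontaine (847) before Tanaka and Salazar (476) before Tran (436).
Tanaka and Salazar are each not paramedic-certified, so the next rule applies.
Tanaka and Salazar both have total department service 22 years, so the next rule applies.
Among Tanaka and Salazar, by date of academy graduation (later first): Tanaka (2014-01-22) before Salazar (2008-10-01).
Order: Marchetti, Chaudhari, Greco, Fontaine, Tanaka, Salazar, Tran.

Tran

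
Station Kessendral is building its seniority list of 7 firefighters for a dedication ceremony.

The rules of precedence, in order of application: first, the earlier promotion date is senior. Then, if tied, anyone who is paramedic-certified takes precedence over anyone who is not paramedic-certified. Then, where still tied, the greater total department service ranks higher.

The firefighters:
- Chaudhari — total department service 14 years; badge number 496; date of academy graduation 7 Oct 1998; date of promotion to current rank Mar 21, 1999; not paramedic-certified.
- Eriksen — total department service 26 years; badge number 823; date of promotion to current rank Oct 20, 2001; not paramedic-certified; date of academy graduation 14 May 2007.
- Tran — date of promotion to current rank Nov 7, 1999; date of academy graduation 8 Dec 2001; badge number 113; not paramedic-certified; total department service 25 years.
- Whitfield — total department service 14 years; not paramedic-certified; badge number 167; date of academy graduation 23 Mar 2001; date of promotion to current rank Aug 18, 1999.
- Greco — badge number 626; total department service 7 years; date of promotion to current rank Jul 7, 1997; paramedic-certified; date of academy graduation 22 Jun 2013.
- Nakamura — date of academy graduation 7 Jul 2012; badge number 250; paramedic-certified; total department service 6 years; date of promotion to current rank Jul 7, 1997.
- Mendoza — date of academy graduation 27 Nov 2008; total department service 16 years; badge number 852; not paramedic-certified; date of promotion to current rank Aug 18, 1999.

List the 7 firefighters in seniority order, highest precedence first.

Greco, Nakamura, Chaudhari, Mendoza, Whitfield, Tran, Eriksen

By date of promotion to current rank (earlier first): Greco and Nakamura (both Jul 7, 1997); then Chaudhari (Mar 21, 1999); then Mendoza and Whitfield (both Aug 18, 1999); then Tran (Nov 7, 1999); then Eriksen (Oct 20, 2001).
Greco and Nakamura are each paramedic-certified, so the next rule applies.
Among Greco and Nakamura, by total department service (higher first): Greco (7 years) before Nakamura (6 years).
Mendoza and Whitfield are each not paramedic-certified, so the next rule applies.
Among Mendoza and Whitfield, by total department service (higher first): Mendoza (16 years) before Whitfield (14 years).
Full order: Greco, Nakamura, Chaudhari, Mendoza, Whitfield, Tran, Eriksen.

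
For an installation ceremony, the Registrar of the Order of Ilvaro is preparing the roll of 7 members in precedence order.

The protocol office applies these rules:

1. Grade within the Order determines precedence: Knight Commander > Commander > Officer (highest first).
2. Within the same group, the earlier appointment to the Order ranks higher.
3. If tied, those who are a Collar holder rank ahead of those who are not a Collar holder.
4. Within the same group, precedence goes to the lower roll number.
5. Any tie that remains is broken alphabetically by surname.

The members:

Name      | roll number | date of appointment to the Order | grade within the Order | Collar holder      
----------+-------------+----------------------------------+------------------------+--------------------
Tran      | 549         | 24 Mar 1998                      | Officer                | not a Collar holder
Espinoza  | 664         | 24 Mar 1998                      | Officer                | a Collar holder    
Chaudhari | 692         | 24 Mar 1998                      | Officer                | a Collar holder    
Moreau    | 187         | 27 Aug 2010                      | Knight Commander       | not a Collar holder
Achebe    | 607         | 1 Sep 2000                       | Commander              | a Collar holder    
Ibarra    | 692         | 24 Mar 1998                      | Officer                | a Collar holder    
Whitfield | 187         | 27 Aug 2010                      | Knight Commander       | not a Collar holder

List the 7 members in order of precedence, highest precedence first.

Moreau, Whitfield, Achebe, Espinoza, Chaudhari, Ibarra, Tran

By grade within the Order: Moreau and Whitfield (Knight Commander); then Achebe (Commander); then Espinoza, Chaudhari, Ibarra and Tran (Officer).
Moreau and Whitfield both have date of appointment to the Order 27 Aug 2010, so the next rule applies.
Moreau and Whitfield are each not a Collar holder, so the next rule applies.
Moreau and Whitfield both have roll number 187, so the next rule applies.
Among Moreau and Whitfield, alphabetically by surname: Moreau before Whitfield.
Espinoza, Chaudhari, Ibarra and Tran all have date of appointment to the Order 24 Mar 1998, so the next rule applies.
Among Espinoza, Chaudhari, Ibarra and Tran, a Collar holder before not a Collar holder: Espinoza, Chaudhari and Ibarra (a Collar holder) before Tran (not a Collar holder).
Among Espinoza, Chaudhari and Ibarra, by roll number (lower first): Espinoza (664) before Chaudhari and Ibarra (692).
Among Chaudhari and Ibarra, alphabetically by surname: Chaudhari before Ibarra.
Full order: Moreau, Whitfield, Achebe, Espinoza, Chaudhari, Ibarra, Tran.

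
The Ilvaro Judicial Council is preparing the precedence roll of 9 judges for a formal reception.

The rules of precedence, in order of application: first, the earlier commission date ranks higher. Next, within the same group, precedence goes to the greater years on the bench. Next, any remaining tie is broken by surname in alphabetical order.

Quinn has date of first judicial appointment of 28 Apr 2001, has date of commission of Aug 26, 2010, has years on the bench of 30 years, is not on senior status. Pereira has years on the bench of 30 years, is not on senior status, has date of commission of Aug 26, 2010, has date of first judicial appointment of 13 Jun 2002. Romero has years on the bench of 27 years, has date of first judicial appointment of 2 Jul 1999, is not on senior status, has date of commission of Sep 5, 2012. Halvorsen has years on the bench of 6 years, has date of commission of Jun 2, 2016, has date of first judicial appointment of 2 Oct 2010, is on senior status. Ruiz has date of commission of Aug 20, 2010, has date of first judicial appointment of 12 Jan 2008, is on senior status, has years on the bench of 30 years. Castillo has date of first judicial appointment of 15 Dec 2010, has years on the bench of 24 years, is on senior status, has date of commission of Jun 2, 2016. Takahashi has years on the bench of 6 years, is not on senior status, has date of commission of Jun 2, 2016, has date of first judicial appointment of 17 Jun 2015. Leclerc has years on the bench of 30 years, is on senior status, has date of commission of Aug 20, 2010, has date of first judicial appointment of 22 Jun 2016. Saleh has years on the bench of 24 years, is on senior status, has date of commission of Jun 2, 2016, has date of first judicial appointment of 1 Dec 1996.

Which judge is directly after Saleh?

By date of commission (earlier first): Leclerc and Ruiz (both Aug 20, 2010); then Pereira and Quinn (both Aug 26, 2010); then Romero (Sep 5, 2012); then Castillo, Saleh, Halvorsen and Takahashi (each Jun 2, 2016).
Leclerc and Ruiz both have years on the bench 30 years, so the next rule applies.
Among Leclerc and Ruiz, alphabetically by surname: Leclerc before Ruiz.
Pereira and Quinn both have years on the bench 30 years, so the next rule applies.
Among Pereira and Quinn, alphabetically by surname: Pereira before Quinn.
Among Castillo, Saleh, Halvorsen and Takahashi, by years on the bench (higher first): Castillo and Saleh (24 years) before Halvorsen and Takahashi (6 years).
Among Castillo and Saleh, alphabetically by surname: Castillo before Saleh.
Among Halvorsen and Takahashi, alphabetically by surname: Halvorsen before Takahashi.
Order: Leclerc, Ruiz, Pereira, Quinn, Romero, Castillo, Saleh, Halvorsen, Takahashi.

Halvorsen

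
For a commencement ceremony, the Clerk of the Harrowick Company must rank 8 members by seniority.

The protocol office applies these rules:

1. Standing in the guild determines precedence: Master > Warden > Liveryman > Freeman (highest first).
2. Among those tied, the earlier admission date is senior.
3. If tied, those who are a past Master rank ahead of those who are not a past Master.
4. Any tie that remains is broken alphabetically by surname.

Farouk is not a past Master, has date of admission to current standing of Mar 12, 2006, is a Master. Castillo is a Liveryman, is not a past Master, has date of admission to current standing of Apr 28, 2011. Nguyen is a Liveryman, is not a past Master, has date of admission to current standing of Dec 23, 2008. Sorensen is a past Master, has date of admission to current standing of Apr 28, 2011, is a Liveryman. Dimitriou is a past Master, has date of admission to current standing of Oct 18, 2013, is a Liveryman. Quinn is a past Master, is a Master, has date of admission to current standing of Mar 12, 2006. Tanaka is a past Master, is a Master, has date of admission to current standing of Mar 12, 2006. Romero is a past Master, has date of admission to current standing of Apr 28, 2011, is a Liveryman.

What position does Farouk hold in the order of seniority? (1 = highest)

By standing in the guild: Quinn, Tanaka and Farouk (Master); then Nguyen, Romero, Sorensen, Castillo and Dimitriou (Liveryman).
Quinn, Tanaka and Farouk all have date of admission to current standing Mar 12, 2006, so the next rule applies.
Among Quinn, Tanaka and Farouk, a past Master before not a past Master: Quinn and Tanaka (a past Master) before Farouk (not a past Master).
Among Quinn and Tanaka, alphabetically by surname: Quinn before Tanaka.
Among Nguyen, Romero, Sorensen, Castillo and Dimitriou, by date of admission to current standing (earlier first): Nguyen (Dec 23, 2008) before Romero, Sorensen and Castillo (Apr 28, 2011) before Dimitriou (Oct 18, 2013).
Among Romero, Sorensen and Castillo, a past Master before not a past Master: Romero and Sorensen (a past Master) before Castillo (not a past Master).
Among Romero and Sorensen, alphabetically by surname: Romero before Sorensen.
Order: Quinn, Tanaka, Farouk, Nguyen, Romero, Sorensen, Castillo, Dimitriou. So position 3.

3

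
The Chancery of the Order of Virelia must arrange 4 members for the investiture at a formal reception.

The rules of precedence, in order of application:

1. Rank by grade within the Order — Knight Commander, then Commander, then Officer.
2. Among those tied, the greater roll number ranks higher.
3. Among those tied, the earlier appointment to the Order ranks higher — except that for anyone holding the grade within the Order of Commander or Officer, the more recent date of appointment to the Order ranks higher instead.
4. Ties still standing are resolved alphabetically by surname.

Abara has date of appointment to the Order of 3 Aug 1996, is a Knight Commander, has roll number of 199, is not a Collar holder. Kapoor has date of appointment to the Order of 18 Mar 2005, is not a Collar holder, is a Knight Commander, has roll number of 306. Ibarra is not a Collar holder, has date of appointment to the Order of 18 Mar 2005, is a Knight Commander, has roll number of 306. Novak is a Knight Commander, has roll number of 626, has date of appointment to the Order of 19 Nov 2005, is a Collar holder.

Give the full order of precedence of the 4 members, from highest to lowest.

By grade within the Order: Novak, Ibarra, Kapoor and Abara (Knight Commander).
Among Novak, Ibarra, Kapoor and Abara, by roll number (higher first): Novak (626) before Ibarra and Kapoor (306) before Abara (199).
Ibarra and Kapoor both have date of appointment to the Order 18 Mar 2005, so the next rule applies.
Among Ibarra and Kapoor, alphabetically by surname: Ibarra before Kapoor.
Full order: Novak, Ibarra, Kapoor, Abara.

Novak, Ibarra, Kapoor, Abara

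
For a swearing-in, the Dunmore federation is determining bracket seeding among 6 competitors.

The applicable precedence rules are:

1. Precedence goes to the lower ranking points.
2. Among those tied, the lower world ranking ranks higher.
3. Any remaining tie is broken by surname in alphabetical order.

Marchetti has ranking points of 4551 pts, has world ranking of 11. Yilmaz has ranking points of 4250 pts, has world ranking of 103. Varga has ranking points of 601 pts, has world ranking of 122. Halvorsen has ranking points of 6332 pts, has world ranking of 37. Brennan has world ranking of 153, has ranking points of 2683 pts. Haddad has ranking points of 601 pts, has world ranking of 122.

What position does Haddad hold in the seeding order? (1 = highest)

1

By ranking points (lower first): Haddad and Varga (both 601 pts); then Brennan (2683 pts); then Yilmaz (4250 pts); then Marchetti (4551 pts); then Halvorsen (6332 pts).
Haddad and Varga both have world ranking 122, so the next rule applies.
Among Haddad and Varga, alphabetically by surname: Haddad before Varga.
Order: Haddad, Varga, Brennan, Yilmaz, Marchetti, Halvorsen. So position 1.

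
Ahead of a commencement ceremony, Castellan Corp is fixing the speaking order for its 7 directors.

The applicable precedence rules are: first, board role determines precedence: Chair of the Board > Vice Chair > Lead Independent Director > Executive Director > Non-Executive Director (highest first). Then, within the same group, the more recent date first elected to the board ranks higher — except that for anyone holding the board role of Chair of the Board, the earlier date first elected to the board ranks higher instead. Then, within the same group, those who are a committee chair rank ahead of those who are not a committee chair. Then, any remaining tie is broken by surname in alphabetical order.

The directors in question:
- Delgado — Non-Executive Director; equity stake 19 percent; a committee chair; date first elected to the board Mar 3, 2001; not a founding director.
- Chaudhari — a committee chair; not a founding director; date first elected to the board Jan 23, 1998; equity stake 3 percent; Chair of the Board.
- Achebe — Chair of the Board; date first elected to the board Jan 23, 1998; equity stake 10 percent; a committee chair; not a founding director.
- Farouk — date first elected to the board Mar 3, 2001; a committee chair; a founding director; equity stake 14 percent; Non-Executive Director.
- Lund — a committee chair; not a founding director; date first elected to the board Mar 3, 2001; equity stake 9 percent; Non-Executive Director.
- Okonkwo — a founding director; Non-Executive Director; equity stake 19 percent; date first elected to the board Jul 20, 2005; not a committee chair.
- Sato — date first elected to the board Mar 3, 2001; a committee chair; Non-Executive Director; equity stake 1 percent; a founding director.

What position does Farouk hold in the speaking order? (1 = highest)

5

By board role: Achebe and Chaudhari (Chair of the Board); then Okonkwo, Delgado, Farouk, Lund and Sato (Non-Executive Director).
Achebe and Chaudhari both have date first elected to the board Jan 23, 1998, so the next rule applies.
Achebe and Chaudhari are each a committee chair, so the next rule applies.
Among Achebe and Chaudhari, alphabetically by surname: Achebe before Chaudhari.
Among Okonkwo, Delgado, Farouk, Lund and Sato, by date first elected to the board (later first): Okonkwo (Jul 20, 2005) before Delgado, Farouk, Lund and Sato (Mar 3, 2001).
Delgado, Farouk, Lund and Sato are each a committee chair, so the next rule applies.
Among Delgado, Farouk, Lund and Sato, alphabetically by surname: Delgado before Farouk before Lund before Sato.
Order: Achebe, Chaudhari, Okonkwo, Delgado, Farouk, Lund, Sato. So position 5.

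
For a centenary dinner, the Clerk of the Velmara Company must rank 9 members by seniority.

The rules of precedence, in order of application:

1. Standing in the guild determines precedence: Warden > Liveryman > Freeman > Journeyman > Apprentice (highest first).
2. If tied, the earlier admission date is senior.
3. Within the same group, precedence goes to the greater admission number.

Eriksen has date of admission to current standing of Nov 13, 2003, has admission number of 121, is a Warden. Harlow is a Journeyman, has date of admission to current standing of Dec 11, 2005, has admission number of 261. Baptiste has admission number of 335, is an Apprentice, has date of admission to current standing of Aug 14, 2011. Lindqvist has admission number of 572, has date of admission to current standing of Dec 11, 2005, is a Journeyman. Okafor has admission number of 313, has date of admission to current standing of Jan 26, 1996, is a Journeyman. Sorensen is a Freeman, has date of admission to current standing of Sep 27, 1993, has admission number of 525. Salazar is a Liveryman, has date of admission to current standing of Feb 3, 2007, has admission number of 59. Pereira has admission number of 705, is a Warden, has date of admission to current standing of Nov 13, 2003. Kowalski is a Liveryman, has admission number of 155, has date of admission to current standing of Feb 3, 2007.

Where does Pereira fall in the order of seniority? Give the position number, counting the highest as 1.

1

By standing in the guild: Pereira and Eriksen (Warden); then Kowalski and Salazar (Liveryman); then Sorensen (Freeman); then Okafor, Lindqvist and Harlow (Journeyman); then Baptiste (Apprentice).
Pereira and Eriksen both have date of admission to current standing Nov 13, 2003, so the next rule applies.
Among Pereira and Eriksen, by admission number (higher first): Pereira (705) before Eriksen (121).
Kowalski and Salazar both have date of admission to current standing Feb 3, 2007, so the next rule applies.
Among Kowalski and Salazar, by admission number (higher first): Kowalski (155) before Salazar (59).
Among Okafor, Lindqvist and Harlow, by date of admission to current standing (earlier first): Okafor (Jan 26, 1996) before Lindqvist and Harlow (Dec 11, 2005).
Among Lindqvist and Harlow, by admission number (higher first): Lindqvist (572) before Harlow (261).
Order: Pereira, Eriksen, Kowalski, Salazar, Sorensen, Okafor, Lindqvist, Harlow, Baptiste. So position 1.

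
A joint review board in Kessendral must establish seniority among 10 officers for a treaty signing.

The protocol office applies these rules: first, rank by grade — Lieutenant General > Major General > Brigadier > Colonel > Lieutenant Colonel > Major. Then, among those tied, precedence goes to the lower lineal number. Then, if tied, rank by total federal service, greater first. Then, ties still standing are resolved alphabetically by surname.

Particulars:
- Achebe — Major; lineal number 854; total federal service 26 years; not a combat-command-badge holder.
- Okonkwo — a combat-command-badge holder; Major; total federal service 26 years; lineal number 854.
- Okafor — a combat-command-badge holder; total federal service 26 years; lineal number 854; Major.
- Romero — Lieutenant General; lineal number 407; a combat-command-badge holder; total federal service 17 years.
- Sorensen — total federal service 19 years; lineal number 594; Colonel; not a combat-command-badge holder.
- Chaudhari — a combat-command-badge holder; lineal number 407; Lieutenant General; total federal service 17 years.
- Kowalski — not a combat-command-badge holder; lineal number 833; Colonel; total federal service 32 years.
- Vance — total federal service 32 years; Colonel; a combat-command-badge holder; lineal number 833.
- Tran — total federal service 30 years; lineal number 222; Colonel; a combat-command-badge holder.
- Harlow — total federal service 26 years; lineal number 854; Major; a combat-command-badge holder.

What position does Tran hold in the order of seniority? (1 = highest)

By grade: Chaudhari and Romero (Lieutenant General); then Tran, Sorensen, Kowalski and Vance (Colonel); then Achebe, Harlow, Okafor and Okonkwo (Major).
Chaudhari and Romero both have lineal number 407, so the next rule applies.
Chaudhari and Romero both have total federal service 17 years, so the next rule applies.
Among Chaudhari and Romero, alphabetically by surname: Chaudhari before Romero.
Among Tran, Sorensen, Kowalski and Vance, by lineal number (lower first): Tran (222) before Sorensen (594) before Kowalski and Vance (833).
Kowalski and Vance both have total federal service 32 years, so the next rule applies.
Among Kowalski and Vance, alphabetically by surname: Kowalski before Vance.
Achebe, Harlow, Okafor and Okonkwo all have lineal number 854, so the next rule applies.
Achebe, Harlow, Okafor and Okonkwo all have total federal service 26 years, so the next rule applies.
Among Achebe, Harlow, Okafor and Okonkwo, alphabetically by surname: Achebe before Harlow before Okafor before Okonkwo.
Order: Chaudhari, Romero, Tran, Sorensen, Kowalski, Vance, Achebe, Harlow, Okafor, Okonkwo. So position 3.

3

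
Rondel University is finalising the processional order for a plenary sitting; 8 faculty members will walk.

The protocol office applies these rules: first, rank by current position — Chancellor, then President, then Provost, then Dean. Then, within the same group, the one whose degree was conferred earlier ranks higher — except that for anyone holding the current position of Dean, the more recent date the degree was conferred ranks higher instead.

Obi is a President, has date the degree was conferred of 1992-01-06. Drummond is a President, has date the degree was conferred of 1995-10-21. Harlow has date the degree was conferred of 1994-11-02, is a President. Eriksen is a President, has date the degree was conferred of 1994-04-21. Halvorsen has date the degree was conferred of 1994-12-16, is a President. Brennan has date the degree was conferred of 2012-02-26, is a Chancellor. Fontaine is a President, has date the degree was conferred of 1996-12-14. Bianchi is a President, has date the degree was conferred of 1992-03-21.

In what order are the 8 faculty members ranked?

Brennan, Obi, Bianchi, Eriksen, Harlow, Halvorsen, Drummond, Fontaine

By current position: Brennan (Chancellor); then Obi, Bianchi, Eriksen, Harlow, Halvorsen, Drummond and Fontaine (President).
Among Obi, Bianchi, Eriksen, Harlow, Halvorsen, Drummond and Fontaine, by date the degree was conferred (earlier first): Obi (1992-01-06) before Bianchi (1992-03-21) before Eriksen (1994-04-21) before Harlow (1994-11-02) before Halvorsen (1994-12-16) before Drummond (1995-10-21) before Fontaine (1996-12-14).
Full order: Brennan, Obi, Bianchi, Eriksen, Harlow, Halvorsen, Drummond, Fontaine.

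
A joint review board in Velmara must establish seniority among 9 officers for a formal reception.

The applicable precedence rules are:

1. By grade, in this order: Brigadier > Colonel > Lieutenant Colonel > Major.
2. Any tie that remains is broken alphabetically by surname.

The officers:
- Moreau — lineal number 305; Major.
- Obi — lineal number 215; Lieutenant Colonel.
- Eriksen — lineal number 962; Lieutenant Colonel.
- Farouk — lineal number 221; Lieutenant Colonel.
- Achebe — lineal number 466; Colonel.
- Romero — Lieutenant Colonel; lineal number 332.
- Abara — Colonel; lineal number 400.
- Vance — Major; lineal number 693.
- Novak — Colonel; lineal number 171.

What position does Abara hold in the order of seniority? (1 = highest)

By grade: Abara, Achebe and Novak (Colonel); then Eriksen, Farouk, Obi and Romero (Lieutenant Colonel); then Moreau and Vance (Major).
Among Abara, Achebe and Novak, alphabetically by surname: Abara before Achebe before Novak.
Among Eriksen, Farouk, Obi and Romero, alphabetically by surname: Eriksen before Farouk before Obi before Romero.
Among Moreau and Vance, alphabetically by surname: Moreau before Vance.
Order: Abara, Achebe, Novak, Eriksen, Farouk, Obi, Romero, Moreau, Vance. So position 1.

1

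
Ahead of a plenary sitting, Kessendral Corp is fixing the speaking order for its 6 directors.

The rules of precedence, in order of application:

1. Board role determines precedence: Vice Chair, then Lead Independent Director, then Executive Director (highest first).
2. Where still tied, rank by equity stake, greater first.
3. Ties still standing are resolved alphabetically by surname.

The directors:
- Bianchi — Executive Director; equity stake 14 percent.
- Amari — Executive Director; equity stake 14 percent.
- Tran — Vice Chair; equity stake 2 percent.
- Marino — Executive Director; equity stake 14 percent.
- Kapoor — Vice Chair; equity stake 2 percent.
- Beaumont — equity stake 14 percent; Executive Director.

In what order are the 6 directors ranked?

By board role: Kapoor and Tran (Vice Chair); then Amari, Beaumont, Bianchi and Marino (Executive Director).
Kapoor and Tran both have equity stake 2 percent, so the next rule applies.
Among Kapoor and Tran, alphabetically by surname: Kapoor before Tran.
Amari, Beaumont, Bianchi and Marino all have equity stake 14 percent, so the next rule applies.
Among Amari, Beaumont, Bianchi and Marino, alphabetically by surname: Amari before Beaumont before Bianchi before Marino.
Full order: Kapoor, Tran, Amari, Beaumont, Bianchi, Marino.

Kapoor, Tran, Amari, Beaumont, Bianchi, Marino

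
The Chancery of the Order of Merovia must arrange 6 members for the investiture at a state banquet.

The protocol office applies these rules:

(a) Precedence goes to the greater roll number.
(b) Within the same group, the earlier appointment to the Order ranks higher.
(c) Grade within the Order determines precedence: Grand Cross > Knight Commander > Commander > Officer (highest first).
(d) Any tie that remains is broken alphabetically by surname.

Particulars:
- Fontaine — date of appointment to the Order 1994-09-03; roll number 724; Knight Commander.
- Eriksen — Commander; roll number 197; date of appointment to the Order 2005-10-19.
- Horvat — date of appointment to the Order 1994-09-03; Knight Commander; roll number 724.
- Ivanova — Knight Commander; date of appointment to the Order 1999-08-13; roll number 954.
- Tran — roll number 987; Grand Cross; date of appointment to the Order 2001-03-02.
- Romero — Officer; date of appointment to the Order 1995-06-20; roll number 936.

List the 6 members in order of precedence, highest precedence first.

Tran, Ivanova, Romero, Fontaine, Horvat, Eriksen

By roll number (higher first): Tran (987); then Ivanova (954); then Romero (936); then Fontaine and Horvat (both 724); then Eriksen (197).
Fontaine and Horvat both have date of appointment to the Order 1994-09-03, so the next rule applies.
Fontaine and Horvat are each Knight Commander, so the next rule applies.
Among Fontaine and Horvat, alphabetically by surname: Fontaine before Horvat.
Full order: Tran, Ivanova, Romero, Fontaine, Horvat, Eriksen.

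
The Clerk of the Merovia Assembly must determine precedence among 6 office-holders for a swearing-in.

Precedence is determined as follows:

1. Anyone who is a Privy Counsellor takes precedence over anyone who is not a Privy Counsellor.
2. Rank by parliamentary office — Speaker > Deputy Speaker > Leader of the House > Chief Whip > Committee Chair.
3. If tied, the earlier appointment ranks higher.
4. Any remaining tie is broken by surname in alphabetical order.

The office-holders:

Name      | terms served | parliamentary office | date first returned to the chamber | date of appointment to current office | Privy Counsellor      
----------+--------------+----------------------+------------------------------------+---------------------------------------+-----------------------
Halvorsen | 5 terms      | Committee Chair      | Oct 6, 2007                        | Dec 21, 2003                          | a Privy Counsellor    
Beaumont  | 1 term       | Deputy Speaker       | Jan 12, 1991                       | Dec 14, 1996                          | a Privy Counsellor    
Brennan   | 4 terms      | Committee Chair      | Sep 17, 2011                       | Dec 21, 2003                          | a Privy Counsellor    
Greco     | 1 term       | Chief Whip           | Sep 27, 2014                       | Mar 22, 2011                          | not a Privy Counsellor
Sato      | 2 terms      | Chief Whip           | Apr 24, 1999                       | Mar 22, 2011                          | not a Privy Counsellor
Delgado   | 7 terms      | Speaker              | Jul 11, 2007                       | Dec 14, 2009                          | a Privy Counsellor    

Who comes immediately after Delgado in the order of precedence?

Beaumont

By the first rule: Delgado, Beaumont, Brennan and Halvorsen (each a Privy Counsellor); then Greco and Sato (both not a Privy Counsellor).
Among Delgado, Beaumont, Brennan and Halvorsen, by parliamentary office: Delgado (Speaker) before Beaumont (Deputy Speaker) before Brennan and Halvorsen (Committee Chair).
Brennan and Halvorsen both have date of appointment to current office Dec 21, 2003, so the next rule applies.
Among Brennan and Halvorsen, alphabetically by surname: Brennan before Halvorsen.
Greco and Sato are each Chief Whip, so the next rule applies.
Greco and Sato both have date of appointment to current office Mar 22, 2011, so the next rule applies.
Among Greco and Sato, alphabetically by surname: Greco before Sato.
Order: Delgado, Beaumont, Brennan, Halvorsen, Greco, Sato.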